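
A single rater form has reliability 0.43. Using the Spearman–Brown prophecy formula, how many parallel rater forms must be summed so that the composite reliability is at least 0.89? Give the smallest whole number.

11

k ≥ ρ*(1−ρ₁)/(ρ₁(1−ρ*)) = 0.89·0.57 / (0.43·0.11) = 10.725.
Smallest integer k = 11.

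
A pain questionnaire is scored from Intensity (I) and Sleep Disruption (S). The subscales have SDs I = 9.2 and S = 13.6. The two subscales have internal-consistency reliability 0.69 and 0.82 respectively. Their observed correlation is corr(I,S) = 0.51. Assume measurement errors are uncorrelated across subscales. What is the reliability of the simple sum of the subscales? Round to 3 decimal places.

0.850

Var(I+S) = 9.2² + 13.6² + 2·[9.2·13.6·0.51] = 269.6 + 127.622 = 397.222.
With uncorrelated errors the cross-covariances are all true-score covariance, so they carry over unchanged; only the diagonal terms shrink to ρᵢσᵢ².
True-score variance = [9.2²·0.69 + 13.6²·0.82] + 127.622 = 210.069 + 127.622 = 337.691.
Reliability = 337.691 / 397.222 = 0.850.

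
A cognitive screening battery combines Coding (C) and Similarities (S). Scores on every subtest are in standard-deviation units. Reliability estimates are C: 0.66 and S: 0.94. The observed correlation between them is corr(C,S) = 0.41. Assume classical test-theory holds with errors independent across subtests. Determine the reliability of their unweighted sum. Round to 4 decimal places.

Var(C+S) = 2 + 2·[0.41] = 2 + 0.82 = 2.82.
With uncorrelated errors the cross-covariances are all true-score covariance, so they carry over unchanged; only the diagonal terms shrink to ρᵢσᵢ².
True-score variance = [0.66 + 0.94] + 0.82 = 1.6 + 0.82 = 2.42.
Reliability = 2.42 / 2.82 = 0.8582.

0.8582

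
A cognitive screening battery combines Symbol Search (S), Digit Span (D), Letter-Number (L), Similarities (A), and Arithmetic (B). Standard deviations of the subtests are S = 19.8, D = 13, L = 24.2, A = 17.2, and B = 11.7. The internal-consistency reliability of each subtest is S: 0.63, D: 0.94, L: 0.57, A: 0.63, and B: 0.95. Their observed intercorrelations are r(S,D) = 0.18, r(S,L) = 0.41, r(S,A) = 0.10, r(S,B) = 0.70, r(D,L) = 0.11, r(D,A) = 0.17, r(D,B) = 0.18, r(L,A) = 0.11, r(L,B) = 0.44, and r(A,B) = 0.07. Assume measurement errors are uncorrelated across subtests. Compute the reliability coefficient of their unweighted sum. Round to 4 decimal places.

0.8271

Var(S+D+L+A+B) = 19.8² + 13² + 24.2² + 17.2² + 11.7² + 2·[19.8·13·0.18 + 19.8·24.2·0.41 + 19.8·17.2·0.10 + 19.8·11.7·0.70 + 13·24.2·0.11 + 13·17.2·0.17 + 13·11.7·0.18 + 24.2·17.2·0.11 + 24.2·11.7·0.44 + 17.2·11.7·0.07] = 1579.41 + 1446.91 = 3026.32.
Under uncorrelated errors the observed covariances equal the true-score covariances, so only the own-variance terms attenuate.
True-score variance = [19.8²·0.63 + 13²·0.94 + 24.2²·0.57 + 17.2²·0.63 + 11.7²·0.95] + 1446.91 = 1056.08 + 1446.91 = 2503.
Reliability = 2503 / 3026.32 = 0.8271.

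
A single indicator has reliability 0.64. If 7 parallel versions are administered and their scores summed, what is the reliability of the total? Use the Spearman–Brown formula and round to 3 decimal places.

0.926

ρ_k = kρ / (1 + (k−1)ρ) = 7·0.64 / (1 + 6·0.64) = 4.480 / 4.840 = 0.926.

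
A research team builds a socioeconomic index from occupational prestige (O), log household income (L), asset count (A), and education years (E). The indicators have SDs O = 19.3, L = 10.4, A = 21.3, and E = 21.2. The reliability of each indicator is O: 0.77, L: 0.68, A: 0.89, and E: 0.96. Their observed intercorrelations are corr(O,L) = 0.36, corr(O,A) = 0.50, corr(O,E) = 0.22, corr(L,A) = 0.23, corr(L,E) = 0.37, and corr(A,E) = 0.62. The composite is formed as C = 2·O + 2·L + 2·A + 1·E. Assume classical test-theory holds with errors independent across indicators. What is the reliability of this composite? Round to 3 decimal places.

Var(C) = 2²·19.3² + 2²·10.4² + 2²·21.3² + 21.2² + 2·[4·19.3·10.4·0.36 + 4·19.3·21.3·0.50 + 2·19.3·21.2·0.22 + 4·10.4·21.3·0.23 + 2·10.4·21.2·0.37 + 2·21.3·21.2·0.62] = 4186.8 + 4436.27 = 8623.07.
With uncorrelated errors the cross-covariances are all true-score covariance, so they carry over unchanged; only the diagonal terms shrink to ρᵢσᵢ².
True-score variance = [2²·19.3²·0.77 + 2²·10.4²·0.68 + 2²·21.3²·0.89 + 21.2²·0.96] + 4436.27 = 3488.06 + 4436.27 = 7924.33.
Reliability = 7924.33 / 8623.07 = 0.919.

0.919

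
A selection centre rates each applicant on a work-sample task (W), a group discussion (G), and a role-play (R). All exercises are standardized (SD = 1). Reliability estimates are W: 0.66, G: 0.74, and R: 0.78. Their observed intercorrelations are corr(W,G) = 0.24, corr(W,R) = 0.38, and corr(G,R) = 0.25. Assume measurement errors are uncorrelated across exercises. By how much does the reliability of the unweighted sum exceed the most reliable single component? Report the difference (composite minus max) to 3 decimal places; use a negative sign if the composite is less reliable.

Var(sum) = 3 + 1.74 = 4.74; true-score variance = 2.18 + 1.74 = 3.92; composite reliability = 0.8270.
Max component reliability = 0.7800.
Difference = 0.8270 − 0.7800 = 0.047.

0.047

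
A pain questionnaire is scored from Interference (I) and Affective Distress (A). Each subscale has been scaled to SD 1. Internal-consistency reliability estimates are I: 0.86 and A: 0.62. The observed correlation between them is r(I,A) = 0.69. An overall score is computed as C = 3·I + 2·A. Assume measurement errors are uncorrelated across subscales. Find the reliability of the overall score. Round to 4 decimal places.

0.8694

Var(C) = 3² + 2² + 2·[6·0.69] = 13 + 8.28 = 21.28.
With uncorrelated errors the cross-covariances are all true-score covariance, so they carry over unchanged; only the diagonal terms shrink to ρᵢσᵢ².
True-score variance = [3²·0.86 + 2²·0.62] + 8.28 = 10.22 + 8.28 = 18.5.
Reliability = 18.5 / 21.28 = 0.8694.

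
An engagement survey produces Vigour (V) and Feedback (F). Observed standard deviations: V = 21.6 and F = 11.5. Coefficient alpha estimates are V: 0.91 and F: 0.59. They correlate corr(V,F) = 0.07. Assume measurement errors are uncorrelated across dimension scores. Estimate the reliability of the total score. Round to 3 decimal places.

Var(V+F) = 21.6² + 11.5² + 2·[21.6·11.5·0.07] = 598.81 + 34.776 = 633.586.
With uncorrelated errors the cross-covariances are all true-score covariance, so they carry over unchanged; only the diagonal terms shrink to ρᵢσᵢ².
True-score variance = [21.6²·0.91 + 11.5²·0.59] + 34.776 = 502.597 + 34.776 = 537.373.
Reliability = 537.373 / 633.586 = 0.848.

0.848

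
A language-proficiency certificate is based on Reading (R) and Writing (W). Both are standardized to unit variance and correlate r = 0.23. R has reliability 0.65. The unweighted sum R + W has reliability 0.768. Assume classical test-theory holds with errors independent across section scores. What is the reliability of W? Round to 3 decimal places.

Var(R+W) = 2 + 2·0.23 = 2.460.
True-score variance = ρ_R + ρ_W + 2·0.23, so 0.768 = (0.65 + ρ_W + 0.46) / 2.460.
ρ_W = 0.768·2.460 − 0.65 − 0.46 = 0.779.

0.779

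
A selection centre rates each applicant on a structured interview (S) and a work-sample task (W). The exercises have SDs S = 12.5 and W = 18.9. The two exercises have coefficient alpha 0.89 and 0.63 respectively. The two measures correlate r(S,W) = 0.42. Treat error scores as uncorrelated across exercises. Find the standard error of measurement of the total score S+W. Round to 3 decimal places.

12.221

Var(total) = 513.46 + 198.45 = 711.91.
True-score variance = 364.105 + 198.45 = 562.555, so reliability = 0.7902.
Error variance = 711.91 − 562.555 = 149.355; SEM = √149.355 = 12.221.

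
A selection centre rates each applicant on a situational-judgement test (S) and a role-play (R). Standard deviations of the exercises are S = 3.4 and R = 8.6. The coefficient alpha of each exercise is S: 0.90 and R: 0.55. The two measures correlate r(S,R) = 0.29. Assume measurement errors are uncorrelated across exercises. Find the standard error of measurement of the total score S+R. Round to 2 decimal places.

Var(total) = 85.52 + 16.9592 = 102.479.
True-score variance = 51.082 + 16.9592 = 68.0412, so reliability = 0.6640.
Error variance = 102.479 − 68.0412 = 34.438; SEM = √34.438 = 5.87.

5.87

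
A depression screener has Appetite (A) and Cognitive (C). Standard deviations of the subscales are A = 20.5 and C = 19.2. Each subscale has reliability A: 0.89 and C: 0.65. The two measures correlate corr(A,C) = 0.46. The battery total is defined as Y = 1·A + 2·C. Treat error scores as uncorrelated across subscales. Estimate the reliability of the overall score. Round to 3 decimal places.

Var(Y) = 20.5² + 2²·19.2² + 2·[2·20.5·19.2·0.46] = 1894.81 + 724.224 = 2619.03.
Because errors are independent across components, Cov(Tᵢ,Tⱼ) = Cov(Xᵢ,Xⱼ); the off-diagonal part of the true-score variance is the same as above.
True-score variance = [20.5²·0.89 + 2²·19.2²·0.65] + 724.224 = 1332.49 + 724.224 = 2056.71.
Reliability = 2056.71 / 2619.03 = 0.785.

0.785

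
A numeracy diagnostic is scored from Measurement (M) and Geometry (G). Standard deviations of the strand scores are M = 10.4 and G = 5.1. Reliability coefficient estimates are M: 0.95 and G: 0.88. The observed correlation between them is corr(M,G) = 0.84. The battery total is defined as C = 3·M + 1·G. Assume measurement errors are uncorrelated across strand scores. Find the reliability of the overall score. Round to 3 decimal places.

Var(C) = 3²·10.4² + 5.1² + 2·[3·10.4·5.1·0.84] = 999.45 + 267.322 = 1266.77.
Because errors are independent across components, Cov(Tᵢ,Tⱼ) = Cov(Xᵢ,Xⱼ); the off-diagonal part of the true-score variance is the same as above.
True-score variance = [3²·10.4²·0.95 + 5.1²·0.88] + 267.322 = 947.657 + 267.322 = 1214.98.
Reliability = 1214.98 / 1266.77 = 0.959.

0.959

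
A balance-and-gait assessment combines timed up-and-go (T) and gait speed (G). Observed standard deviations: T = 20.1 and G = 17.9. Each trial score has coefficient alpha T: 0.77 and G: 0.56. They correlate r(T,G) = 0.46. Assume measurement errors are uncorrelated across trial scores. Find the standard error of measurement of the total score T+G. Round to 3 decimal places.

Var(total) = 724.42 + 331.007 = 1055.43.
True-score variance = 490.517 + 331.007 = 821.524, so reliability = 0.7784.
Error variance = 1055.43 − 821.524 = 233.903; SEM = √233.903 = 15.294.

15.294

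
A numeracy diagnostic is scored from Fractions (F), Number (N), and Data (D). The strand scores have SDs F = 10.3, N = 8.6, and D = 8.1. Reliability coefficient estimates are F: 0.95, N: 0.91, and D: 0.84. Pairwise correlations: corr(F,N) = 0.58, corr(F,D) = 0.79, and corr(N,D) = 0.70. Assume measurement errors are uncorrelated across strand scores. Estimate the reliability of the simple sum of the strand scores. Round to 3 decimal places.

0.961

Var(F+N+D) = 10.3² + 8.6² + 8.1² + 2·[10.3·8.6·0.58 + 10.3·8.1·0.79 + 8.6·8.1·0.70] = 245.66 + 332.096 = 577.756.
Under uncorrelated errors the observed covariances equal the true-score covariances, so only the own-variance terms attenuate.
True-score variance = [10.3²·0.95 + 8.6²·0.91 + 8.1²·0.84] + 332.096 = 223.202 + 332.096 = 555.298.
Reliability = 555.298 / 577.756 = 0.961.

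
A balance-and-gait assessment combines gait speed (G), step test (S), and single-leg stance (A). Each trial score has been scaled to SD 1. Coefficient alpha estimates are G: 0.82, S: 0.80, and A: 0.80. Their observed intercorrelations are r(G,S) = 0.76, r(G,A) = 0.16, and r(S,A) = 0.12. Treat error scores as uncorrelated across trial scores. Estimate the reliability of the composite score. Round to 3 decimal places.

0.886

Var(G+S+A) = 3 + 2·[0.76 + 0.16 + 0.12] = 3 + 2.08 = 5.08.
Because errors are independent across components, Cov(Tᵢ,Tⱼ) = Cov(Xᵢ,Xⱼ); the off-diagonal part of the true-score variance is the same as above.
True-score variance = [0.82 + 0.80 + 0.80] + 2.08 = 2.42 + 2.08 = 4.5.
Reliability = 4.5 / 5.08 = 0.886.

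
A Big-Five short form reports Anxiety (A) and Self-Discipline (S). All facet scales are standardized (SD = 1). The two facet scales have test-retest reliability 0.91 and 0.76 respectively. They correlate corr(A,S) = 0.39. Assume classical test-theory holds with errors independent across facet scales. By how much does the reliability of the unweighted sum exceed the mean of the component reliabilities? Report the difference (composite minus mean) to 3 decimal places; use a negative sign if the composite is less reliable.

Var(sum) = 2 + 0.78 = 2.78; true-score variance = 1.67 + 0.78 = 2.45; composite reliability = 0.8813.
Mean component reliability = 0.8350.
Difference = 0.8813 − 0.8350 = 0.046.

0.046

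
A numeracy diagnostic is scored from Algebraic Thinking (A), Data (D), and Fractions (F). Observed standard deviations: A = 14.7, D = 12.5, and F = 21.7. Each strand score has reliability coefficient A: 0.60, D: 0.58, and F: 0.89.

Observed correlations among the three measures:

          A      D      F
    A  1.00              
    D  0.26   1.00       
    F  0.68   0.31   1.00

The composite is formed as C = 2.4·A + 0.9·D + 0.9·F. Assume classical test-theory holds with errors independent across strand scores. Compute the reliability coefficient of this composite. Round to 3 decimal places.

Var(C) = 2.4²·14.7² + 0.9²·12.5² + 0.9²·21.7² + 2·[2.16·14.7·12.5·0.26 + 2.16·14.7·21.7·0.68 + 0.81·12.5·21.7·0.31] = 1752.66 + 1279.67 = 3032.34.
Because errors are independent across components, Cov(Tᵢ,Tⱼ) = Cov(Xᵢ,Xⱼ); the off-diagonal part of the true-score variance is the same as above.
True-score variance = [2.4²·14.7²·0.60 + 0.9²·12.5²·0.58 + 0.9²·21.7²·0.89] + 1279.67 = 1159.68 + 1279.67 = 2439.35.
Reliability = 2439.35 / 3032.34 = 0.804.

0.804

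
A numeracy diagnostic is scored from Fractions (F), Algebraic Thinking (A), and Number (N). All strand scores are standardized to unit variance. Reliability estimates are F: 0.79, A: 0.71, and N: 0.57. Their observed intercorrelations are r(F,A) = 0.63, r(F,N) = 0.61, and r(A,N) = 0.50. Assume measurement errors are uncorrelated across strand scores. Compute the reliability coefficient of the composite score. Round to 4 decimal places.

Var(F+A+N) = 3 + 2·[0.63 + 0.61 + 0.50] = 3 + 3.48 = 6.48.
Because errors are independent across components, Cov(Tᵢ,Tⱼ) = Cov(Xᵢ,Xⱼ); the off-diagonal part of the true-score variance is the same as above.
True-score variance = [0.79 + 0.71 + 0.57] + 3.48 = 2.07 + 3.48 = 5.55.
Reliability = 5.55 / 6.48 = 0.8565.

0.8565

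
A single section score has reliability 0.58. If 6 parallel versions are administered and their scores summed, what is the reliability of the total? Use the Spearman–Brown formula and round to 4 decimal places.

ρ_k = kρ / (1 + (k−1)ρ) = 6·0.58 / (1 + 5·0.58) = 3.480 / 3.900 = 0.8923.

0.8923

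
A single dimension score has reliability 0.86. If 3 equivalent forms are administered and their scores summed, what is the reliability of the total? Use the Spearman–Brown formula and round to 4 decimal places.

ρ_k = kρ / (1 + (k−1)ρ) = 3·0.86 / (1 + 2·0.86) = 2.580 / 2.720 = 0.9485.

0.9485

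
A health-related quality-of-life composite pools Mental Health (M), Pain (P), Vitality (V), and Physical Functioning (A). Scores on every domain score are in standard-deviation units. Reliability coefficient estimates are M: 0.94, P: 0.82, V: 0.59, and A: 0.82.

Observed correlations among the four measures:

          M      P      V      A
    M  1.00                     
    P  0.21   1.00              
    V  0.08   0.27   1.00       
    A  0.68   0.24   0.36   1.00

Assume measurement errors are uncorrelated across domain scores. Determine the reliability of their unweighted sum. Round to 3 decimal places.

0.892

Var(M+P+V+A) = 4 + 2·[0.21 + 0.08 + 0.68 + 0.27 + 0.24 + 0.36] = 4 + 3.68 = 7.68.
Under uncorrelated errors the observed covariances equal the true-score covariances, so only the own-variance terms attenuate.
True-score variance = [0.94 + 0.82 + 0.59 + 0.82] + 3.68 = 3.17 + 3.68 = 6.85.
Reliability = 6.85 / 7.68 = 0.892.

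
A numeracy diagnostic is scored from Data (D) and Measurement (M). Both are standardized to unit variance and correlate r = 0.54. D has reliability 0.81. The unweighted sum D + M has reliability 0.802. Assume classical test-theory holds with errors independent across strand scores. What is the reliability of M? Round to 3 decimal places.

0.580

Var(D+M) = 2 + 2·0.54 = 3.080.
True-score variance = ρ_D + ρ_M + 2·0.54, so 0.802 = (0.81 + ρ_M + 1.08) / 3.080.
ρ_M = 0.802·3.080 − 0.81 − 1.08 = 0.580.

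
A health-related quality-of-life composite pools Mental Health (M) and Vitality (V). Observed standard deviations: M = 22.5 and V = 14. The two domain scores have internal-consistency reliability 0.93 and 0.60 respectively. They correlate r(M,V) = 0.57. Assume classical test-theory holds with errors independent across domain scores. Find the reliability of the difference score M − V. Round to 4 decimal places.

0.6683

Var(M−V) = 22.5² + 14² − 2·22.5·14·0.57 = 702.25 − 359.1 = 343.15.
Because errors are independent across components, Cov(Tᵢ,Tⱼ) = Cov(Xᵢ,Xⱼ); the off-diagonal part of the true-score variance is the same as above.
True-score variance = [22.5²·0.93 + 14²·0.60] − 359.1 = 588.413 − 359.1 = 229.313.
Reliability = 229.313 / 343.15 = 0.6683.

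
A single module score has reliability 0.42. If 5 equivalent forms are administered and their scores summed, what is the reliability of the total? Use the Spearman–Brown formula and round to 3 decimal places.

ρ_k = kρ / (1 + (k−1)ρ) = 5·0.42 / (1 + 4·0.42) = 2.100 / 2.680 = 0.784.

0.784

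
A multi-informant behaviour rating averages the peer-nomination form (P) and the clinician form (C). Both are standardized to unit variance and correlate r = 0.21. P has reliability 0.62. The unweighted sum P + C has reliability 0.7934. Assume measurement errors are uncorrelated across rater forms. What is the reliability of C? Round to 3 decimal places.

0.880

Var(P+C) = 2 + 2·0.21 = 2.420.
True-score variance = ρ_P + ρ_C + 2·0.21, so 0.7934 = (0.62 + ρ_C + 0.42) / 2.420.
ρ_C = 0.7934·2.420 − 0.62 − 0.42 = 0.880.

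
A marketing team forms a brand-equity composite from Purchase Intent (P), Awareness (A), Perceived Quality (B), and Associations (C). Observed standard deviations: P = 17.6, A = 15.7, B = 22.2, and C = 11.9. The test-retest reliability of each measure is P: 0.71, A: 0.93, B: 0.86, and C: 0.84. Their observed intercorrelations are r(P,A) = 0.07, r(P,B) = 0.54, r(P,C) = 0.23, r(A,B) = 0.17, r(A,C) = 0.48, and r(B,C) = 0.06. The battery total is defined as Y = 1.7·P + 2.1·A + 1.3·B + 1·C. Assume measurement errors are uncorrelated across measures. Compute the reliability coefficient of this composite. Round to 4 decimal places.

Var(Y) = 1.7²·17.6² + 2.1²·15.7² + 1.3²·22.2² + 11.9² + 2·[3.57·17.6·15.7·0.07 + 2.21·17.6·22.2·0.54 + 1.7·17.6·11.9·0.23 + 2.73·15.7·22.2·0.17 + 2.1·15.7·11.9·0.48 + 1.3·22.2·11.9·0.06] = 2956.74 + 1975.83 = 4932.57.
Because errors are independent across components, Cov(Tᵢ,Tⱼ) = Cov(Xᵢ,Xⱼ); the off-diagonal part of the true-score variance is the same as above.
True-score variance = [1.7²·17.6²·0.71 + 2.1²·15.7²·0.93 + 1.3²·22.2²·0.86 + 11.9²·0.84] + 1975.83 = 2481.77 + 1975.83 = 4457.61.
Reliability = 4457.61 / 4932.57 = 0.9037.

0.9037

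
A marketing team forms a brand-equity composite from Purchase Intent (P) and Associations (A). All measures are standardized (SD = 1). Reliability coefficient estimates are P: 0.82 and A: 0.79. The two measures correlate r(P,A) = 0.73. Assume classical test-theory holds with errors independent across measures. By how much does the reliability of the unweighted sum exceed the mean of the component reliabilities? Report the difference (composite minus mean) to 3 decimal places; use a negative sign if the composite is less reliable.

Var(sum) = 2 + 1.46 = 3.46; true-score variance = 1.61 + 1.46 = 3.07; composite reliability = 0.8873.
Mean component reliability = 0.8050.
Difference = 0.8873 − 0.8050 = 0.082.

0.082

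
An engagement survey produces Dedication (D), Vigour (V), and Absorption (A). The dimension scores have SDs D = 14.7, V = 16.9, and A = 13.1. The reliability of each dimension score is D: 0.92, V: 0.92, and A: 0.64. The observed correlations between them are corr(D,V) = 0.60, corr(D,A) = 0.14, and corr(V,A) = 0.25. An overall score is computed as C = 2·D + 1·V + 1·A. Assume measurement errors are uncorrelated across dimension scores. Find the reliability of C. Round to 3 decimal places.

0.928

Var(C) = 2²·14.7² + 16.9² + 13.1² + 2·[2·14.7·16.9·0.60 + 2·14.7·13.1·0.14 + 16.9·13.1·0.25] = 1321.58 + 814.766 = 2136.35.
Under uncorrelated errors the observed covariances equal the true-score covariances, so only the own-variance terms attenuate.
True-score variance = [2²·14.7²·0.92 + 16.9²·0.92 + 13.1²·0.64] + 814.766 = 1167.8 + 814.766 = 1982.57.
Reliability = 1982.57 / 2136.35 = 0.928.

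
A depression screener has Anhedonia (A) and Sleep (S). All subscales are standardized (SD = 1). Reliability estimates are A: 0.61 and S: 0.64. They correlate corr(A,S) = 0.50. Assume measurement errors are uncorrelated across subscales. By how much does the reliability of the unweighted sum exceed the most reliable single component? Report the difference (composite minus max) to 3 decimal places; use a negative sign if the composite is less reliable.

Var(sum) = 2 + 1 = 3; true-score variance = 1.25 + 1 = 2.25; composite reliability = 0.7500.
Max component reliability = 0.6400.
Difference = 0.7500 − 0.6400 = 0.110.

0.110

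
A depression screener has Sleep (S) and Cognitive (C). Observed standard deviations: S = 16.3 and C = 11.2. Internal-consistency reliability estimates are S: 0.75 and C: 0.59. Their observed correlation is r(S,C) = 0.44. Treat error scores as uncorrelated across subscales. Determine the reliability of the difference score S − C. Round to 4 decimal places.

Var(S−C) = 16.3² + 11.2² − 2·16.3·11.2·0.44 = 391.13 − 160.653 = 230.477.
With uncorrelated errors the cross-covariances are all true-score covariance, so they carry over unchanged; only the diagonal terms shrink to ρᵢσᵢ².
True-score variance = [16.3²·0.75 + 11.2²·0.59] − 160.653 = 273.277 − 160.653 = 112.624.
Reliability = 112.624 / 230.477 = 0.4887.

0.4887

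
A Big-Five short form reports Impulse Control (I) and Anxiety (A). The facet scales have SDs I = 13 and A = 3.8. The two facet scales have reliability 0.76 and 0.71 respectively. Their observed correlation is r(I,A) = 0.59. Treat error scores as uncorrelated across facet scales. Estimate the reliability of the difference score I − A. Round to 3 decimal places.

0.642

Var(I−A) = 13² + 3.8² − 2·13·3.8·0.59 = 183.44 − 58.292 = 125.148.
Because errors are independent across components, Cov(Tᵢ,Tⱼ) = Cov(Xᵢ,Xⱼ); the off-diagonal part of the true-score variance is the same as above.
True-score variance = [13²·0.76 + 3.8²·0.71] − 58.292 = 138.692 − 58.292 = 80.4004.
Reliability = 80.4004 / 125.148 = 0.642.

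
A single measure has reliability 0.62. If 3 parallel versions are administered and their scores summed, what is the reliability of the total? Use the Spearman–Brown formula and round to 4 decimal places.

ρ_k = kρ / (1 + (k−1)ρ) = 3·0.62 / (1 + 2·0.62) = 1.860 / 2.240 = 0.8304.

0.8304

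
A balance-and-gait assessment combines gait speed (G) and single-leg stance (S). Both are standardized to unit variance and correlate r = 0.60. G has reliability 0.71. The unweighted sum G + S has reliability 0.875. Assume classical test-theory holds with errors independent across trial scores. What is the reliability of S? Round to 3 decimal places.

Var(G+S) = 2 + 2·0.60 = 3.200.
True-score variance = ρ_G + ρ_S + 2·0.60, so 0.875 = (0.71 + ρ_S + 1.20) / 3.200.
ρ_S = 0.875·3.200 − 0.71 − 1.20 = 0.890.

0.890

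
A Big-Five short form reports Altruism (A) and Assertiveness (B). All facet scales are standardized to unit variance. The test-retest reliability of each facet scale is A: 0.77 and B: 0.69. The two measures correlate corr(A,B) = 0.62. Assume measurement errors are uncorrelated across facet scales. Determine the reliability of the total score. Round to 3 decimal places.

Var(A+B) = 2 + 2·[0.62] = 2 + 1.24 = 3.24.
Under uncorrelated errors the observed covariances equal the true-score covariances, so only the own-variance terms attenuate.
True-score variance = [0.77 + 0.69] + 1.24 = 1.46 + 1.24 = 2.7.
Reliability = 2.7 / 3.24 = 0.833.

0.833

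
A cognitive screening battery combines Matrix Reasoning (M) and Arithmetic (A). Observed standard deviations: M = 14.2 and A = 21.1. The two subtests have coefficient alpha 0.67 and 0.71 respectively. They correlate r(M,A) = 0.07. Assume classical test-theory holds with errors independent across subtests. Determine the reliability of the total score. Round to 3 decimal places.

Var(M+A) = 14.2² + 21.1² + 2·[14.2·21.1·0.07] = 646.85 + 41.9468 = 688.797.
Because errors are independent across components, Cov(Tᵢ,Tⱼ) = Cov(Xᵢ,Xⱼ); the off-diagonal part of the true-score variance is the same as above.
True-score variance = [14.2²·0.67 + 21.1²·0.71] + 41.9468 = 451.198 + 41.9468 = 493.145.
Reliability = 493.145 / 688.797 = 0.716.

0.716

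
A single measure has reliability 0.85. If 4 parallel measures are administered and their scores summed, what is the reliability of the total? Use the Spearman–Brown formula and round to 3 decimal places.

0.958

ρ_k = kρ / (1 + (k−1)ρ) = 4·0.85 / (1 + 3·0.85) = 3.400 / 3.550 = 0.958.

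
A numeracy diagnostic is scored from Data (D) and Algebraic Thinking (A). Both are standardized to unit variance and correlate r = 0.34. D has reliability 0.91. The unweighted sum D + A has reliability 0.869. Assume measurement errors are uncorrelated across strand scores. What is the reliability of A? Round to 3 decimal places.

0.739

Var(D+A) = 2 + 2·0.34 = 2.680.
True-score variance = ρ_D + ρ_A + 2·0.34, so 0.869 = (0.91 + ρ_A + 0.68) / 2.680.
ρ_A = 0.869·2.680 − 0.91 − 0.68 = 0.739.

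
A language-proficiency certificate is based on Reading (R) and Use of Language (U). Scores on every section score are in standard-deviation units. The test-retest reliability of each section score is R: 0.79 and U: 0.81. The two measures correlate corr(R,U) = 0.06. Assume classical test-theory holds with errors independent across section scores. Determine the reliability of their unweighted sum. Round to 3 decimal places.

Var(R+U) = 2 + 2·[0.06] = 2 + 0.12 = 2.12.
Under uncorrelated errors the observed covariances equal the true-score covariances, so only the own-variance terms attenuate.
True-score variance = [0.79 + 0.81] + 0.12 = 1.6 + 0.12 = 1.72.
Reliability = 1.72 / 2.12 = 0.811.

0.811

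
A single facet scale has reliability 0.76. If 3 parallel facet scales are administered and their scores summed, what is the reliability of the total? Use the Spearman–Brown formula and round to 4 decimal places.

ρ_k = kρ / (1 + (k−1)ρ) = 3·0.76 / (1 + 2·0.76) = 2.280 / 2.520 = 0.9048.

0.9048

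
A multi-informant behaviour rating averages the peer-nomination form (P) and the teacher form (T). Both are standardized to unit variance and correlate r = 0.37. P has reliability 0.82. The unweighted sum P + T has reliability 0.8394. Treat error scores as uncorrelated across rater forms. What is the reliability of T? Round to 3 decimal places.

0.740

Var(P+T) = 2 + 2·0.37 = 2.740.
True-score variance = ρ_P + ρ_T + 2·0.37, so 0.8394 = (0.82 + ρ_T + 0.74) / 2.740.
ρ_T = 0.8394·2.740 − 0.82 − 0.74 = 0.740.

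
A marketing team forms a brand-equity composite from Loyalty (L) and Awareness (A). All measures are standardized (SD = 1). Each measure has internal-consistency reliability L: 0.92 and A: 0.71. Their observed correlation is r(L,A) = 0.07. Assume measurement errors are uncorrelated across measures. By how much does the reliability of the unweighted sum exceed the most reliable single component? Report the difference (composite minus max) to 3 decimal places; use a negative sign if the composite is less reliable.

-0.093

Var(sum) = 2 + 0.14 = 2.14; true-score variance = 1.63 + 0.14 = 1.77; composite reliability = 0.8271.
Max component reliability = 0.9200.
Difference = 0.8271 − 0.9200 = -0.093.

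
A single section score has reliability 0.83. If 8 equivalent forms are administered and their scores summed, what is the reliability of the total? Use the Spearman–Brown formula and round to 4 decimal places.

ρ_k = kρ / (1 + (k−1)ρ) = 8·0.83 / (1 + 7·0.83) = 6.640 / 6.810 = 0.9750.

0.9750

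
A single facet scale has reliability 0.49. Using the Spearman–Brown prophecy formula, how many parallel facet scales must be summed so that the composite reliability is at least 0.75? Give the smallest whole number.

4

k ≥ ρ*(1−ρ₁)/(ρ₁(1−ρ*)) = 0.75·0.51 / (0.49·0.25) = 3.122.
Smallest integer k = 4.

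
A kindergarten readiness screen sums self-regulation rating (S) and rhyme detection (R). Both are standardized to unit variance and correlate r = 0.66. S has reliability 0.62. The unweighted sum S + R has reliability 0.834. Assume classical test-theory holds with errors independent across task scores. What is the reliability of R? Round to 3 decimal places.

Var(S+R) = 2 + 2·0.66 = 3.320.
True-score variance = ρ_S + ρ_R + 2·0.66, so 0.834 = (0.62 + ρ_R + 1.32) / 3.320.
ρ_R = 0.834·3.320 − 0.62 − 1.32 = 0.829.

0.829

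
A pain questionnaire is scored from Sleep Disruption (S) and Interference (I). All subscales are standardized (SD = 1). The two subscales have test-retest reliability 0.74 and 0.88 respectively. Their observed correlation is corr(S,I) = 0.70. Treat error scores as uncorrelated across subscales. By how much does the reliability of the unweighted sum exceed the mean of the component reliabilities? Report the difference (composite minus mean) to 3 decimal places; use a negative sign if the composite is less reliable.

Var(sum) = 2 + 1.4 = 3.4; true-score variance = 1.62 + 1.4 = 3.02; composite reliability = 0.8882.
Mean component reliability = 0.8100.
Difference = 0.8882 − 0.8100 = 0.078.

0.078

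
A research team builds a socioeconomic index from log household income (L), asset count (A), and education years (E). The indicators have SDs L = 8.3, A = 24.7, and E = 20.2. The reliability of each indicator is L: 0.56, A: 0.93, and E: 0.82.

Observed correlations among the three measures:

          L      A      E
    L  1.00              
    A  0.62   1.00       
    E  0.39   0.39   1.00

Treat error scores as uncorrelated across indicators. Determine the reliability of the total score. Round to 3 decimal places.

0.921

Var(L+A+E) = 8.3² + 24.7² + 20.2² + 2·[8.3·24.7·0.62 + 8.3·20.2·0.39 + 24.7·20.2·0.39] = 1087.02 + 774.16 = 1861.18.
Because errors are independent across components, Cov(Tᵢ,Tⱼ) = Cov(Xᵢ,Xⱼ); the off-diagonal part of the true-score variance is the same as above.
True-score variance = [8.3²·0.56 + 24.7²·0.93 + 20.2²·0.82] + 774.16 = 940.555 + 774.16 = 1714.72.
Reliability = 1714.72 / 1861.18 = 0.921.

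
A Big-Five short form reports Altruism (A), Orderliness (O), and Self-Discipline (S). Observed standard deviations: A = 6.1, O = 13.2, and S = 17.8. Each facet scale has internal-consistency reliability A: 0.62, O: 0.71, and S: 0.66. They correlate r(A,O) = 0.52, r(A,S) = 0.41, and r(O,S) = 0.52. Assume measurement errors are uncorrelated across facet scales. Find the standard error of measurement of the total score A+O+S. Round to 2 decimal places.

13.13

Var(total) = 528.29 + 417.135 = 945.425.
True-score variance = 355.895 + 417.135 = 773.03, so reliability = 0.8177.
Error variance = 945.425 − 773.03 = 172.395; SEM = √172.395 = 13.13.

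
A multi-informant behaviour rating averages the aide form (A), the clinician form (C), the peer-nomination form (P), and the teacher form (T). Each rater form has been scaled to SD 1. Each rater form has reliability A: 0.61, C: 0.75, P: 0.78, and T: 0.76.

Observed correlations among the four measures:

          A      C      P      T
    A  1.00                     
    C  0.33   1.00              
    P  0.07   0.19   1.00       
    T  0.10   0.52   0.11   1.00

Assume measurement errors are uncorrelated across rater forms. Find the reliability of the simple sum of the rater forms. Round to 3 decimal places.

0.834

Var(A+C+P+T) = 4 + 2·[0.33 + 0.07 + 0.10 + 0.19 + 0.52 + 0.11] = 4 + 2.64 = 6.64.
Under uncorrelated errors the observed covariances equal the true-score covariances, so only the own-variance terms attenuate.
True-score variance = [0.61 + 0.75 + 0.78 + 0.76] + 2.64 = 2.9 + 2.64 = 5.54.
Reliability = 5.54 / 6.64 = 0.834.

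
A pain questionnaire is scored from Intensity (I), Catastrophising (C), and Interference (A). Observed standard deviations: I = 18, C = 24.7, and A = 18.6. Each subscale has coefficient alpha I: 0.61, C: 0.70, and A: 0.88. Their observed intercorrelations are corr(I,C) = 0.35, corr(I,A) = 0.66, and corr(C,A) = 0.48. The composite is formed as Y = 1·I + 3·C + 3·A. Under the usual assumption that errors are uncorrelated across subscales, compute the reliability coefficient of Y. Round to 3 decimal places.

0.858

Var(Y) = 18² + 3²·24.7² + 3²·18.6² + 2·[3·18·24.7·0.35 + 3·18·18.6·0.66 + 9·24.7·18.6·0.48] = 8928.45 + 6228.86 = 15157.3.
With uncorrelated errors the cross-covariances are all true-score covariance, so they carry over unchanged; only the diagonal terms shrink to ρᵢσᵢ².
True-score variance = [18²·0.61 + 3²·24.7²·0.70 + 3²·18.6²·0.88] + 6228.86 = 6781.21 + 6228.86 = 13010.1.
Reliability = 13010.1 / 15157.3 = 0.858.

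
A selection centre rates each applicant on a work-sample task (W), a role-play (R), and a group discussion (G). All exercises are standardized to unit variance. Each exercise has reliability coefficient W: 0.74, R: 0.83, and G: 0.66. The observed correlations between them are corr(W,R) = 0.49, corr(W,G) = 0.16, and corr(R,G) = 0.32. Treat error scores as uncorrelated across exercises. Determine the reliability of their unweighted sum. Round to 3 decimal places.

0.844

Var(W+R+G) = 3 + 2·[0.49 + 0.16 + 0.32] = 3 + 1.94 = 4.94.
Because errors are independent across components, Cov(Tᵢ,Tⱼ) = Cov(Xᵢ,Xⱼ); the off-diagonal part of the true-score variance is the same as above.
True-score variance = [0.74 + 0.83 + 0.66] + 1.94 = 2.23 + 1.94 = 4.17.
Reliability = 4.17 / 4.94 = 0.844.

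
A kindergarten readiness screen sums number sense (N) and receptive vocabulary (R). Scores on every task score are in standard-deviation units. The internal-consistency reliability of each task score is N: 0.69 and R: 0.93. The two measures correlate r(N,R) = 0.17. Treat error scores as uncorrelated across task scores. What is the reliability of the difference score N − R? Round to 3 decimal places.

Var(N−R) = 1 + 1 − 2·0.17 = 2 − 0.34 = 1.66.
Because errors are independent across components, Cov(Tᵢ,Tⱼ) = Cov(Xᵢ,Xⱼ); the off-diagonal part of the true-score variance is the same as above.
True-score variance = [0.69 + 0.93] − 0.34 = 1.62 − 0.34 = 1.28.
Reliability = 1.28 / 1.66 = 0.771.

0.771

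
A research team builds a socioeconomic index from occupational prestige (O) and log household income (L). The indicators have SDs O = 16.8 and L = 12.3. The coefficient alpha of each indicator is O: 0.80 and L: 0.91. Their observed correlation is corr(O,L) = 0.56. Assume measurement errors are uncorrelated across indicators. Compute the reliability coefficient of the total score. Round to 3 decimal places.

Var(O+L) = 16.8² + 12.3² + 2·[16.8·12.3·0.56] = 433.53 + 231.437 = 664.967.
Because errors are independent across components, Cov(Tᵢ,Tⱼ) = Cov(Xᵢ,Xⱼ); the off-diagonal part of the true-score variance is the same as above.
True-score variance = [16.8²·0.80 + 12.3²·0.91] + 231.437 = 363.466 + 231.437 = 594.903.
Reliability = 594.903 / 664.967 = 0.895.

0.895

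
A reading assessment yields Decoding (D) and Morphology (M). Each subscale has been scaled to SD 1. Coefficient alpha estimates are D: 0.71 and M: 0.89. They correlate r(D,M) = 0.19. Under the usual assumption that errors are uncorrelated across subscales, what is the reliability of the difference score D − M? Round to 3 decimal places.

0.753

Var(D−M) = 1 + 1 − 2·0.19 = 2 − 0.38 = 1.62.
Under uncorrelated errors the observed covariances equal the true-score covariances, so only the own-variance terms attenuate.
True-score variance = [0.71 + 0.89] − 0.38 = 1.6 − 0.38 = 1.22.
Reliability = 1.22 / 1.62 = 0.753.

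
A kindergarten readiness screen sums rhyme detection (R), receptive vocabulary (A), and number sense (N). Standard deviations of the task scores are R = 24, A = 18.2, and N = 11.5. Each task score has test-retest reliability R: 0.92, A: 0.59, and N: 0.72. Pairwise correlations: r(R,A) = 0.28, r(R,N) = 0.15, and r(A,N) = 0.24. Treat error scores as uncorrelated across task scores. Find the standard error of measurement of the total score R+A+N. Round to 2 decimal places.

14.80

Var(total) = 1039.49 + 427.872 = 1467.36.
True-score variance = 820.572 + 427.872 = 1248.44, so reliability = 0.8508.
Error variance = 1467.36 − 1248.44 = 218.918; SEM = √218.918 = 14.80.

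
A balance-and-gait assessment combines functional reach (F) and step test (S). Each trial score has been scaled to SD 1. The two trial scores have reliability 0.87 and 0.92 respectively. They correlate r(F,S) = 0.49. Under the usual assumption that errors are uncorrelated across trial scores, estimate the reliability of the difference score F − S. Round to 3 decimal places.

Var(F−S) = 1 + 1 − 2·0.49 = 2 − 0.98 = 1.02.
With uncorrelated errors the cross-covariances are all true-score covariance, so they carry over unchanged; only the diagonal terms shrink to ρᵢσᵢ².
True-score variance = [0.87 + 0.92] − 0.98 = 1.79 − 0.98 = 0.81.
Reliability = 0.81 / 1.02 = 0.794.

0.794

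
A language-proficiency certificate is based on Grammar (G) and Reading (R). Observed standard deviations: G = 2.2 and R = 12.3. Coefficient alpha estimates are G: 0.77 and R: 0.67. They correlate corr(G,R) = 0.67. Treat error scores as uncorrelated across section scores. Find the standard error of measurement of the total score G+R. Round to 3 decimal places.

7.144

Var(total) = 156.13 + 36.2604 = 192.39.
True-score variance = 105.091 + 36.2604 = 141.352, so reliability = 0.7347.
Error variance = 192.39 − 141.352 = 51.0389; SEM = √51.0389 = 7.144.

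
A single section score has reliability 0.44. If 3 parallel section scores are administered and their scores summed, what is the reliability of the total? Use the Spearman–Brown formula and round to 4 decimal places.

0.7021

ρ_k = kρ / (1 + (k−1)ρ) = 3·0.44 / (1 + 2·0.44) = 1.320 / 1.880 = 0.7021.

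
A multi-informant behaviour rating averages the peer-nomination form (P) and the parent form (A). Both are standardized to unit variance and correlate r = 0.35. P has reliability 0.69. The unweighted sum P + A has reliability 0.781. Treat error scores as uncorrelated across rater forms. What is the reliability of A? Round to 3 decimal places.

0.719

Var(P+A) = 2 + 2·0.35 = 2.700.
True-score variance = ρ_P + ρ_A + 2·0.35, so 0.781 = (0.69 + ρ_A + 0.70) / 2.700.
ρ_A = 0.781·2.700 − 0.69 − 0.70 = 0.719.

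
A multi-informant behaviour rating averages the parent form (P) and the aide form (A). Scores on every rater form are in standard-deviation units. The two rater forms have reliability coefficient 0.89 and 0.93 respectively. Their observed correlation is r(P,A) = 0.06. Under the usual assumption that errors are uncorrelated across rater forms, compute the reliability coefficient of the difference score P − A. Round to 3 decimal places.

Var(P−A) = 1 + 1 − 2·0.06 = 2 − 0.12 = 1.88.
With uncorrelated errors the cross-covariances are all true-score covariance, so they carry over unchanged; only the diagonal terms shrink to ρᵢσᵢ².
True-score variance = [0.89 + 0.93] − 0.12 = 1.82 − 0.12 = 1.7.
Reliability = 1.7 / 1.88 = 0.904.

0.904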